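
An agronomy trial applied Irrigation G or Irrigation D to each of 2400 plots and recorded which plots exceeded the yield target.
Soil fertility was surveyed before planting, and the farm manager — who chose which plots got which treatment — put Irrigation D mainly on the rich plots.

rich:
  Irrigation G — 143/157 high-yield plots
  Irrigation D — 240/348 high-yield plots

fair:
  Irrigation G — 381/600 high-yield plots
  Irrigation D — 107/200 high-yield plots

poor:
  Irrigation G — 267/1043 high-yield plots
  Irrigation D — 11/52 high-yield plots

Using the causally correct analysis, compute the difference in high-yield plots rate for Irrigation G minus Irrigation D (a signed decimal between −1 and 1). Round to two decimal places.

Within every soil fertility level Irrigation G has the higher rate, yet pooled Irrigation D does — Simpson's reversal.
Soil fertility satisfies the back-door criterion: it is not a descendant of the irrigation, and it blocks the spurious path from irrigation to outcome. Adjusting for it (i.e., using the within-soil fertility rates) gives the causal effect.
Adjusting over the population distribution of soil fertility: 0.210·(0.911−0.690) + 0.333·(0.635−0.535) + 0.456·(0.256−0.212) = +0.100.

+0.10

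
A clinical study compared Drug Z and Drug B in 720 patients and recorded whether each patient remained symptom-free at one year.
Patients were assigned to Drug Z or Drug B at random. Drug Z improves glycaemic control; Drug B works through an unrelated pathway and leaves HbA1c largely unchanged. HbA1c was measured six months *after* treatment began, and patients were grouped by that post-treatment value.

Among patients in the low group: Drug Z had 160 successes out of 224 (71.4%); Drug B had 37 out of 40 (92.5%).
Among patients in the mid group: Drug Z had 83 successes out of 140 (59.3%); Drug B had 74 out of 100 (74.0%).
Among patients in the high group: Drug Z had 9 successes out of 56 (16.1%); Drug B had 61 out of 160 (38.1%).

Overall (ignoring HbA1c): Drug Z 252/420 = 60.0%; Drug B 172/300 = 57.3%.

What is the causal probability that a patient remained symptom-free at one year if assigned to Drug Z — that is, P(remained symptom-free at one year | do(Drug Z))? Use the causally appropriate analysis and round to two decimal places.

0.60

The distribution of HbA1c is itself part of what the drug does — it is an intermediate outcome. Holding it fixed would remove that part of the effect; the total effect is the pooled difference.
So P(outcome | do(Drug Z)) is just the pooled rate for Drug Z: 252/420 = 0.600.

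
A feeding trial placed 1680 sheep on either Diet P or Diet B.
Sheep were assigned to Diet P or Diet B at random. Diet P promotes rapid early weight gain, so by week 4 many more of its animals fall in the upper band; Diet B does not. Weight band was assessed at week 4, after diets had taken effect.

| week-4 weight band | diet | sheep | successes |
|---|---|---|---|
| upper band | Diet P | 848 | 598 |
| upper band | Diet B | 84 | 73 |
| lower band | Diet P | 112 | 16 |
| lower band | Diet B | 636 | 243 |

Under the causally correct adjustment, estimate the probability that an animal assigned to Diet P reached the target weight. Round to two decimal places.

Stratifying would compare diets among sheep the diets themselves sorted into week-4 weight band groups — a form of selection on an intermediate. The unconditioned pooled rates give the total causal effect.
So P(outcome | do(Diet P)) is just the pooled rate for Diet P: 614/960 = 0.640.

0.64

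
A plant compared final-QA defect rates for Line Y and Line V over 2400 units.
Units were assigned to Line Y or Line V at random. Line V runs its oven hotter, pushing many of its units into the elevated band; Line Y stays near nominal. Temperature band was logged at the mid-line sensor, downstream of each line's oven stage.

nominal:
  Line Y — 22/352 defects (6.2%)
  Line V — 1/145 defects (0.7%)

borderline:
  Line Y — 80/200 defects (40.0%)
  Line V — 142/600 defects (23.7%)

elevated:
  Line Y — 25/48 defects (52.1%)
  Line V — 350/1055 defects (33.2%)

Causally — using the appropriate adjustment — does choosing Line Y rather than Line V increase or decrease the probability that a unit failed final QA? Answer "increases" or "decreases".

Because the line influences in-process temperature band, in-process temperature band is a post-treatment mediator, not a confounder. Stratifying on it would bias the estimate; the causal effect is the crude pooled difference.
Pooled: Line Y 21.2% vs Line V 27.4%; Line Y is lower overall.

decreases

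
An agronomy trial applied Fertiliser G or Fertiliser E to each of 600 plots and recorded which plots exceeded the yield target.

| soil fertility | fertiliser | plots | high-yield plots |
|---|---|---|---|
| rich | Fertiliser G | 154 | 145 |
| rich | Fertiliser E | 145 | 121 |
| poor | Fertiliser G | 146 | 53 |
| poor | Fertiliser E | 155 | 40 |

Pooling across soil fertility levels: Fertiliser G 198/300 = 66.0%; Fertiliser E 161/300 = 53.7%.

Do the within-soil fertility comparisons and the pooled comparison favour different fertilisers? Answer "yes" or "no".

Within each soil fertility level (rich 94.2% vs 83.4%; poor 36.3% vs 25.8%), Fertiliser G has the higher rate every time. Pooled: 66.0% vs 53.7% — Fertiliser G has the higher rate overall. They agree.

no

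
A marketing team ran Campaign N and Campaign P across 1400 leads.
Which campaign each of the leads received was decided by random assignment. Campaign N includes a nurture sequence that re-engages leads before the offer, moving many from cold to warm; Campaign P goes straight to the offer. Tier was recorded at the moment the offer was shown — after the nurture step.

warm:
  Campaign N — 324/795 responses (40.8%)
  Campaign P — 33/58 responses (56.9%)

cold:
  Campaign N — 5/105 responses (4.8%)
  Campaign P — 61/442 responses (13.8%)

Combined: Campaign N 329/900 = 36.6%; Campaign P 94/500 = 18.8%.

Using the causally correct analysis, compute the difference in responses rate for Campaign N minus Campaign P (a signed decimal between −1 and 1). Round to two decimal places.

+0.18

Engagement tier is downstream of the campaign. One should not condition on a consequence of treatment, so the overall rates are the right comparison.
The causal difference is the pooled difference: 0.366 − 0.188 = +0.178.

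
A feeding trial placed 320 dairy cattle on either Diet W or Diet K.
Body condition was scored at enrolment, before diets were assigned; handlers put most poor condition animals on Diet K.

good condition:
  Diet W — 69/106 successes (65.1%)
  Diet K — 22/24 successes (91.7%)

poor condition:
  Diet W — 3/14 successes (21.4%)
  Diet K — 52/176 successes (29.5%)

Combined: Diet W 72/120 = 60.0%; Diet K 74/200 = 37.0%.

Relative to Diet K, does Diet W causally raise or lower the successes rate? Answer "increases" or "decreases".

Starting body condition is set before the diet has any effect — it is not caused by the diet — and it independently drives the outcome. That makes it a confounder, so the causal comparison is within starting body condition levels.
Within each level — good condition: 65.1% vs 91.7%; poor condition: 21.4% vs 29.5% — Diet K is higher every time.

decreases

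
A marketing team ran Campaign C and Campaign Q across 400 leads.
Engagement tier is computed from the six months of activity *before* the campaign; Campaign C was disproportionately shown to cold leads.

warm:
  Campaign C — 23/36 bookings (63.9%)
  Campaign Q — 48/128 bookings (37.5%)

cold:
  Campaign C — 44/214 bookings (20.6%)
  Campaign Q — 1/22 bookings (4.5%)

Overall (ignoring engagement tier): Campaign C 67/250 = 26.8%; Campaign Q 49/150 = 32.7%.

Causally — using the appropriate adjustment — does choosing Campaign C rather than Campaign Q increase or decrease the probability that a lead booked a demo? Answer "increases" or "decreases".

Engagement tier differs across campaigns for reasons unrelated to any effect of the campaign itself, and it separately predicts the outcome — a classic confounder. We must compare within engagement tier levels.
Within each level — warm: 63.9% vs 37.5%; cold: 20.6% vs 4.5% — Campaign C is higher every time.

increases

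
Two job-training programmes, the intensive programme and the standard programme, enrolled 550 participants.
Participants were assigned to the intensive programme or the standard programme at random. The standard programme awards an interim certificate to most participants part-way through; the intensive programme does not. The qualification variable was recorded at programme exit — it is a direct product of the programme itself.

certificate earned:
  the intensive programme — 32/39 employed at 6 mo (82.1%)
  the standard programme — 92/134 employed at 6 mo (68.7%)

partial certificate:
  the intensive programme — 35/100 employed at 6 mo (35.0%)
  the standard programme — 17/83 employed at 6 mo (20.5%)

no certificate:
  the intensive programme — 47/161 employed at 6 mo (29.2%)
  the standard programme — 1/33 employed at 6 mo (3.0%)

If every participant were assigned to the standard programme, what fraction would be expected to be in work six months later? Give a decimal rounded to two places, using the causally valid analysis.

Qualification attained during the programme is downstream of the programme. One should not condition on a consequence of treatment, so the overall rates are the right comparison.
So P(outcome | do(the standard programme)) is just the pooled rate for the standard programme: 110/250 = 0.440.

0.44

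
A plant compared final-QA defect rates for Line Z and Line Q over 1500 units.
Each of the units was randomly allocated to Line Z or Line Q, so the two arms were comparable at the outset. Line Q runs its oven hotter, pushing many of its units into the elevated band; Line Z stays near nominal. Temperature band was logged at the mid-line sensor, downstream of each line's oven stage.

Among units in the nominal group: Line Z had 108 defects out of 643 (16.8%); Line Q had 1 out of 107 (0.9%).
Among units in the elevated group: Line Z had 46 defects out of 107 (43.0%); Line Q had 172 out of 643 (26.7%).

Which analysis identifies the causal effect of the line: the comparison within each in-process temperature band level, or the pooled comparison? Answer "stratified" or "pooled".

The stratified and pooled comparisons disagree (Line Q wins within each in-process temperature band; Line Z wins overall), so the answer turns on the causal role of in-process temperature band.
In-process temperature band lies on the pathway line → in-process temperature band → outcome, so adjusting for it blocks the indirect effect. For the total causal effect of line, use the unadjusted pooled rates.
Pooled: Line Z 20.5% vs Line Q 23.1%; Line Z is lower overall.

pooled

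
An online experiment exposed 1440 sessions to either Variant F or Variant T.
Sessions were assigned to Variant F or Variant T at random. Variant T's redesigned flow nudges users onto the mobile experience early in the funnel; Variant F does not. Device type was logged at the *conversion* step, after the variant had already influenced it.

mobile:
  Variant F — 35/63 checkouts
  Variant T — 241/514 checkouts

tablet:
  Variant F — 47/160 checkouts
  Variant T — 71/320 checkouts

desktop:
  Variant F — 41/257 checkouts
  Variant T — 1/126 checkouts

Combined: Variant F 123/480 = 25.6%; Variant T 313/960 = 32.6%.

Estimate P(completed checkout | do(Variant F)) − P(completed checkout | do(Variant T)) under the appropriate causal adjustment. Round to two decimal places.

-0.07

The distribution of device type is itself part of what the variant does — it is an intermediate outcome. Holding it fixed would remove that part of the effect; the total effect is the pooled difference.
The causal difference is the pooled difference: 0.256 − 0.326 = -0.070.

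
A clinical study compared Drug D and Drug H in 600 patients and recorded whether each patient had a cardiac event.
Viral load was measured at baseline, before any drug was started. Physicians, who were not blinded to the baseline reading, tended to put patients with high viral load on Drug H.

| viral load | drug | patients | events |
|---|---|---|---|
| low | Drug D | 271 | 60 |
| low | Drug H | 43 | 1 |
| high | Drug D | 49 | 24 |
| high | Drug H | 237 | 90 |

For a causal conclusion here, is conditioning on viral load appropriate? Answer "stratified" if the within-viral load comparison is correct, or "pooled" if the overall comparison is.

stratified

Within every viral load level Drug H has the lower rate, yet pooled Drug D does — Simpson's reversal.
Here viral load is a common cause — it drives both which drug a case falls under and the outcome. The crude comparison mixes populations; the stratum-specific rates are the causally relevant ones.
Within each level — low: 22.1% vs 2.3%; high: 49.0% vs 38.0% — Drug H is lower every time.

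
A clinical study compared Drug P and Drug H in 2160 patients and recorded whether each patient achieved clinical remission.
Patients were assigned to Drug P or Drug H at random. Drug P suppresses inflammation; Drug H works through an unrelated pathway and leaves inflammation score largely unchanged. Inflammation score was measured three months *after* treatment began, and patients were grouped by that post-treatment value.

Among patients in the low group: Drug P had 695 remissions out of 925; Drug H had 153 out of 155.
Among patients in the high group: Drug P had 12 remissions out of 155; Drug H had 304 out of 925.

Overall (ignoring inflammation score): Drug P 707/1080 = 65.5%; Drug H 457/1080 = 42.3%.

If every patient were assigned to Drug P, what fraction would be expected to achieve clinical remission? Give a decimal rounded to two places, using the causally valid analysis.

Inflammation score here is a post-treatment variable shaped by the drug; conditioning on it would introduce bias rather than remove it. The overall comparison is the causal one.
So P(outcome | do(Drug P)) is just the pooled rate for Drug P: 707/1080 = 0.655.

0.65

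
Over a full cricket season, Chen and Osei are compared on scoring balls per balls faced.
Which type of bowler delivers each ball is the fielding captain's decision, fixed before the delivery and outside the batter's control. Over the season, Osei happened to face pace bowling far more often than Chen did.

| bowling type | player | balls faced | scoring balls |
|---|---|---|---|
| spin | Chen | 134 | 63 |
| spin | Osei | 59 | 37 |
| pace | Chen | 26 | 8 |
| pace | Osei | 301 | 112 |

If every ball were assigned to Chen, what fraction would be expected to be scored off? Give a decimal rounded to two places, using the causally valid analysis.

0.37

The bowling type-specific comparison favours Osei throughout, but the pooled figures favour Chen. The question is whether to condition on bowling type.
The imbalance in bowling type arose from how balls faced were allocated, not from anything the player did; and bowling type independently affects the outcome. The pooled gap is confounded — condition on bowling type.
Standardising Chen to the population bowling type mix: 0.371·63/134 + 0.629·8/26 = 0.368.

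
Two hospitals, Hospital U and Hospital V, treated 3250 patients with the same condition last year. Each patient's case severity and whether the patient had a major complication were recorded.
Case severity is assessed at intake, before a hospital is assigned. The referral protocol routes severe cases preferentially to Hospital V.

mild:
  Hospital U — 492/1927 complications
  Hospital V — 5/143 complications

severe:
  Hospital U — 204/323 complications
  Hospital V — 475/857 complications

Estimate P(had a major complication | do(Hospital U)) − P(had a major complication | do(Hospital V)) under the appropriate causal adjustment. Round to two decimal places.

Case severity satisfies the back-door criterion: it is not a descendant of the hospital, and it blocks the spurious path from hospital to outcome. Adjusting for it (i.e., using the within-case severity rates) gives the causal effect.
Adjusting over the population distribution of case severity: 0.637·(0.255−0.035) + 0.363·(0.632−0.554) = +0.168.

+0.17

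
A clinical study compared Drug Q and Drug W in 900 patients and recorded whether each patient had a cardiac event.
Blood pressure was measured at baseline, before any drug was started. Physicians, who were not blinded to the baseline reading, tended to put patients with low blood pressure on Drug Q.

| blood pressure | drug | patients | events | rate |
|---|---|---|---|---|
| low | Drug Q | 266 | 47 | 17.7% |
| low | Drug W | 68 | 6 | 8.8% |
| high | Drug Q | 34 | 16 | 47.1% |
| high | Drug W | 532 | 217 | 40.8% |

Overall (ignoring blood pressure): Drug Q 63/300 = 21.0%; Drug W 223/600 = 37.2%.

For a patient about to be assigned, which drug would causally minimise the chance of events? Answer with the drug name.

Blood pressure is set before the drug has any effect — it is not caused by the drug — and it independently drives the outcome. That makes it a confounder, so the causal comparison is within blood pressure levels.
Within each level — low: 17.7% vs 8.8%; high: 47.1% vs 40.8% — Drug W is lower every time.

Drug W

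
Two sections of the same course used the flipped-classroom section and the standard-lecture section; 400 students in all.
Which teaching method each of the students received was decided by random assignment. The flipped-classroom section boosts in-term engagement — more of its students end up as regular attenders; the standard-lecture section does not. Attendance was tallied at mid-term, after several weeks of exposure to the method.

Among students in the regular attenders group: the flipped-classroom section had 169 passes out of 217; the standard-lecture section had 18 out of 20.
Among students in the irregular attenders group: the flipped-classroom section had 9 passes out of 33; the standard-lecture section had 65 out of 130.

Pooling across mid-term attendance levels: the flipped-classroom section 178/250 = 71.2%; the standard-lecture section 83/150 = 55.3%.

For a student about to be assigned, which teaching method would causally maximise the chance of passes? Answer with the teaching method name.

The distribution of mid-term attendance is itself part of what the teaching method does — it is an intermediate outcome. Holding it fixed would remove that part of the effect; the total effect is the pooled difference.
Pooled: the flipped-classroom section 71.2% vs the standard-lecture section 55.3%; the flipped-classroom section is higher overall.

the flipped-classroom section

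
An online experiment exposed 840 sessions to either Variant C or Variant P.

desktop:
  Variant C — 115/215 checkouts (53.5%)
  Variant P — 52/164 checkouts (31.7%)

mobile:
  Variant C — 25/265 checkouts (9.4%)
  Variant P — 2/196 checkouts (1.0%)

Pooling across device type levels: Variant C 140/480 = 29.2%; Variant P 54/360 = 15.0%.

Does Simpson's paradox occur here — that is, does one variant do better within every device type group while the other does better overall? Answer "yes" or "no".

no

Within each device type level (desktop 53.5% vs 31.7%; mobile 9.4% vs 1.0%), Variant C has the higher rate every time. Pooled: 29.2% vs 15.0% — Variant C has the higher rate overall. They agree.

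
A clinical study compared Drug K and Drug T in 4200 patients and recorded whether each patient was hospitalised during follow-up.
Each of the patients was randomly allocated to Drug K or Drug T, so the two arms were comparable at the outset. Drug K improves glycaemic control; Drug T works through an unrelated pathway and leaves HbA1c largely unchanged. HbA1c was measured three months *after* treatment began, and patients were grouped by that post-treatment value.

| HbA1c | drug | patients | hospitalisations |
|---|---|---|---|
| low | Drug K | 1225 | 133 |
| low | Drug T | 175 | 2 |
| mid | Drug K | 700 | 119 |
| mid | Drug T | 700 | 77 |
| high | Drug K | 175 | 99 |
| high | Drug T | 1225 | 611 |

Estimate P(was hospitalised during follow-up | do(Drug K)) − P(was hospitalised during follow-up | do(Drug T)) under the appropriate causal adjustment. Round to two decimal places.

-0.16

HbA1c is downstream of the drug. One should not condition on a consequence of treatment, so the overall rates are the right comparison.
The causal difference is the pooled difference: 0.167 − 0.329 = -0.161.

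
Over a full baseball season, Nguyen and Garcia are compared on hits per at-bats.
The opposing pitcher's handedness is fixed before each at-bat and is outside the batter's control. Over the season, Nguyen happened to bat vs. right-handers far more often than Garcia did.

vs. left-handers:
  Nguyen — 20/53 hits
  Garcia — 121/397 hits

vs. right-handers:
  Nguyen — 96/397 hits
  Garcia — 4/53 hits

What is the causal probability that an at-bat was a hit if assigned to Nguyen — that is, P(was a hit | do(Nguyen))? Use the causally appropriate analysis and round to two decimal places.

0.31

Since pitcher handedness is a pre-existing factor (not a product of the player) and it affects the outcome on its own, it is a confounder. The stratified rates, not the pooled rate, identify the causal effect.
Standardising Nguyen to the population pitcher handedness mix: 0.500·20/53 + 0.500·96/397 = 0.310.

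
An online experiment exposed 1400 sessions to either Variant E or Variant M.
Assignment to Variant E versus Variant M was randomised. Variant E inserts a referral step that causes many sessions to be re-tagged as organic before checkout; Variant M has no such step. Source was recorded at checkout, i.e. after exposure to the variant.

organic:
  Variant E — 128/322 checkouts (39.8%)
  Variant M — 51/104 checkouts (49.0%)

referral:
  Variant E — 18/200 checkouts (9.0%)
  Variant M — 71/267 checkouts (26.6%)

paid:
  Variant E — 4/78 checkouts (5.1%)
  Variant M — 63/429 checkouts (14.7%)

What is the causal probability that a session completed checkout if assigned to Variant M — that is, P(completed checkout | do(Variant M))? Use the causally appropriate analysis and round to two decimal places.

Traffic source lies on the pathway variant → traffic source → outcome, so adjusting for it blocks the indirect effect. For the total causal effect of variant, use the unadjusted pooled rates.
So P(outcome | do(Variant M)) is just the pooled rate for Variant M: 185/800 = 0.231.

0.23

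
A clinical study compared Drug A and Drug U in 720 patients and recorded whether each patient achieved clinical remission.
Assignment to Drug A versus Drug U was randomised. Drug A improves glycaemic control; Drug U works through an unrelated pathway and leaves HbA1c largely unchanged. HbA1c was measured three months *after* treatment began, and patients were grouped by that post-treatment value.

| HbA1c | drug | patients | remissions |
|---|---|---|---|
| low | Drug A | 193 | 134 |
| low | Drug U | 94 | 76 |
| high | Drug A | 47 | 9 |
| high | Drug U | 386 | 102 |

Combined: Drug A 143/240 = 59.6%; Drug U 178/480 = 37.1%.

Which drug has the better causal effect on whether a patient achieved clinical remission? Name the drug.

Drug A

HbA1c lies on the pathway drug → HbA1c → outcome, so adjusting for it blocks the indirect effect. For the total causal effect of drug, use the unadjusted pooled rates.
Pooled: Drug A 59.6% vs Drug U 37.1%; Drug A is higher overall.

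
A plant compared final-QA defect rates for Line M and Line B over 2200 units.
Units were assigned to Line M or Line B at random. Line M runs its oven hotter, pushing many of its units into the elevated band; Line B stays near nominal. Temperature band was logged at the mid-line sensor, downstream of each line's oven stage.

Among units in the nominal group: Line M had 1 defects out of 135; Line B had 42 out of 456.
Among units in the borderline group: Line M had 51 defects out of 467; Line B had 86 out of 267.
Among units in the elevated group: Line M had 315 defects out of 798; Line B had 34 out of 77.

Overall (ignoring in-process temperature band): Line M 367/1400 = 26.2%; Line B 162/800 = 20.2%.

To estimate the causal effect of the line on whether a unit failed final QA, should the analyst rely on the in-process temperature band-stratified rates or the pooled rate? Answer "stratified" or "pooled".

pooled

The stratified and pooled comparisons disagree (Line M wins within each in-process temperature band; Line B wins overall), so the answer turns on the causal role of in-process temperature band.
The distribution of in-process temperature band is itself part of what the line does — it is an intermediate outcome. Holding it fixed would remove that part of the effect; the total effect is the pooled difference.
Pooled: Line M 26.2% vs Line B 20.2%; Line B is lower overall.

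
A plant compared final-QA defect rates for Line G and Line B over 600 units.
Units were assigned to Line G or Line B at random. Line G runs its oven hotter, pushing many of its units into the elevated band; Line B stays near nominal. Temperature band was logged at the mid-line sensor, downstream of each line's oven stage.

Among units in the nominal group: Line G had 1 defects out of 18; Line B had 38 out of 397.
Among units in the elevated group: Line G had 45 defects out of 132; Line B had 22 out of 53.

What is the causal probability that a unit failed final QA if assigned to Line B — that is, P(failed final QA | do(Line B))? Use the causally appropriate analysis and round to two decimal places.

0.13

Because the line influences in-process temperature band, in-process temperature band is a post-treatment mediator, not a confounder. Stratifying on it would bias the estimate; the causal effect is the crude pooled difference.
So P(outcome | do(Line B)) is just the pooled rate for Line B: 60/450 = 0.133.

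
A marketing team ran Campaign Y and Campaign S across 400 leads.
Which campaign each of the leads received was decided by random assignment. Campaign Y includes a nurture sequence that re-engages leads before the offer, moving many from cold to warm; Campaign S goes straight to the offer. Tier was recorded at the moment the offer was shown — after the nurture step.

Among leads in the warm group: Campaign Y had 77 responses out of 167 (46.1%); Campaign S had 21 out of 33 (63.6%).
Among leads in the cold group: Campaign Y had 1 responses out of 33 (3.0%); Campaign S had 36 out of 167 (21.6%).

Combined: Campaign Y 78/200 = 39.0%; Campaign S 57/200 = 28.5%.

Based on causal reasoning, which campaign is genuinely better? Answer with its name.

Stratifying would compare campaigns among leads the campaigns themselves sorted into engagement tier groups — a form of selection on an intermediate. The unconditioned pooled rates give the total causal effect.
Pooled: Campaign Y 39.0% vs Campaign S 28.5%; Campaign Y is higher overall.

Campaign Y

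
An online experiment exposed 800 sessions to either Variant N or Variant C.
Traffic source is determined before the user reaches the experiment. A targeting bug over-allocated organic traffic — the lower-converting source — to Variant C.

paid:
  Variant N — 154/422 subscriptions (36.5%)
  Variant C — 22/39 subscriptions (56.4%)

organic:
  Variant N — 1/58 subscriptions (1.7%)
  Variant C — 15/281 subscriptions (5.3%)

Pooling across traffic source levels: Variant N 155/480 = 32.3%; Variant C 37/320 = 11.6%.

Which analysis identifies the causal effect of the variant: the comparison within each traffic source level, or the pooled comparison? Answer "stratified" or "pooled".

Nothing the variant does changes traffic source; the imbalance is an allocation artefact. With traffic source also predicting the outcome, the pooled figure is confounded, and the within-stratum comparison is the causal one.
Within each level — paid: 36.5% vs 56.4%; organic: 1.7% vs 5.3% — Variant C is higher every time.

stratified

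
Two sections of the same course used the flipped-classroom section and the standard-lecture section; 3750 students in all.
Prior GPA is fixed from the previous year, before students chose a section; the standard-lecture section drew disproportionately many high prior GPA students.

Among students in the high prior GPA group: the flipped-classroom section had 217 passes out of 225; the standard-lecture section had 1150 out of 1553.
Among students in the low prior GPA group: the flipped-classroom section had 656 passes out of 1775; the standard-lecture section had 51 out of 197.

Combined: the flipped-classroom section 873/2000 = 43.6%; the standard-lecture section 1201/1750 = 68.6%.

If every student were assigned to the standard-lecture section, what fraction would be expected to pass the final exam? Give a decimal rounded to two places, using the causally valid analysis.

Within every prior GPA band level the flipped-classroom section has the higher rate, yet pooled the standard-lecture section does — Simpson's reversal.
Nothing the teaching method does changes prior GPA band; the imbalance is an allocation artefact. With prior GPA band also predicting the outcome, the pooled figure is confounded, and the within-stratum comparison is the causal one.
Standardising the standard-lecture section to the population prior GPA band mix: 0.474·1150/1553 + 0.526·51/197 = 0.487.

0.49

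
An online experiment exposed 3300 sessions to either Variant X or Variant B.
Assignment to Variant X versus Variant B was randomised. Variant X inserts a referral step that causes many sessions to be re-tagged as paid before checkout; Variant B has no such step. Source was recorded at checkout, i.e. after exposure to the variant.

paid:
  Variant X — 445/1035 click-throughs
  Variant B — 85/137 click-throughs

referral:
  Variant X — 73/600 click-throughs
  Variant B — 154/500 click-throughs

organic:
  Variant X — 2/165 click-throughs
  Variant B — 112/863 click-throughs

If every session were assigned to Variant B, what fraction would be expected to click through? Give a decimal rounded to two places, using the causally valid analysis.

0.23

Stratifying would compare variants among sessions the variants themselves sorted into traffic source groups — a form of selection on an intermediate. The unconditioned pooled rates give the total causal effect.
So P(outcome | do(Variant B)) is just the pooled rate for Variant B: 351/1500 = 0.234.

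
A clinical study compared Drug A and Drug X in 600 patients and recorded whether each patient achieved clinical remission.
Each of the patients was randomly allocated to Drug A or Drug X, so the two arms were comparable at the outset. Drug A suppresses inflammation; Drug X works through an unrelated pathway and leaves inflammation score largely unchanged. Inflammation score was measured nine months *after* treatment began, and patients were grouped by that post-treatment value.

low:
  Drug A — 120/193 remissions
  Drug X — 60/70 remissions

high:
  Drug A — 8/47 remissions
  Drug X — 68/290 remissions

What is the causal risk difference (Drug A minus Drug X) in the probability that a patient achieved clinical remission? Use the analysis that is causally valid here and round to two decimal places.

+0.18

Drug X is higher inside every inflammation score stratum but Drug A is higher in aggregate. Whether to stratify depends on how inflammation score relates to the drug.
Stratifying would compare drugs among patients the drugs themselves sorted into inflammation score groups — a form of selection on an intermediate. The unconditioned pooled rates give the total causal effect.
The causal difference is the pooled difference: 0.533 − 0.356 = +0.178.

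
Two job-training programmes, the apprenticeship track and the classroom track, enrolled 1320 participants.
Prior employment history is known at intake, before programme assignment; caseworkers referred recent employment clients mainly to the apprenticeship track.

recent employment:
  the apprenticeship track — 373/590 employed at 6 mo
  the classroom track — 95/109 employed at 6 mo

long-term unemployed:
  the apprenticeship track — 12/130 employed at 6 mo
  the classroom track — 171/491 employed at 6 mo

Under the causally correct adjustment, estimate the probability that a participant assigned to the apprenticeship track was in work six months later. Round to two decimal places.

the classroom track is higher inside every prior employment history stratum but the apprenticeship track is higher in aggregate. Whether to stratify depends on how prior employment history relates to the programme.
Nothing the programme does changes prior employment history; the imbalance is an allocation artefact. With prior employment history also predicting the outcome, the pooled figure is confounded, and the within-stratum comparison is the causal one.
Standardising the apprenticeship track to the population prior employment history mix: 0.530·373/590 + 0.470·12/130 = 0.378.

0.38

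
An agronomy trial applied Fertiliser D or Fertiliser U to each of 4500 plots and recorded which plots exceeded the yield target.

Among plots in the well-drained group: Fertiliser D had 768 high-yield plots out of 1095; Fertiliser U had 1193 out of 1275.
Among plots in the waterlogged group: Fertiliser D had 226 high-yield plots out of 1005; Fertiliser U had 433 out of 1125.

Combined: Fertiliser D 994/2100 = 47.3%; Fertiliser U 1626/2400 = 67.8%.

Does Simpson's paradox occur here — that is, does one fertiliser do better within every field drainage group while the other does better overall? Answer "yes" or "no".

Within each field drainage level (well-drained 70.1% vs 93.6%; waterlogged 22.5% vs 38.5%), Fertiliser U has the higher rate every time. Pooled: 47.3% vs 67.8% — Fertiliser U has the higher rate overall. They agree.

no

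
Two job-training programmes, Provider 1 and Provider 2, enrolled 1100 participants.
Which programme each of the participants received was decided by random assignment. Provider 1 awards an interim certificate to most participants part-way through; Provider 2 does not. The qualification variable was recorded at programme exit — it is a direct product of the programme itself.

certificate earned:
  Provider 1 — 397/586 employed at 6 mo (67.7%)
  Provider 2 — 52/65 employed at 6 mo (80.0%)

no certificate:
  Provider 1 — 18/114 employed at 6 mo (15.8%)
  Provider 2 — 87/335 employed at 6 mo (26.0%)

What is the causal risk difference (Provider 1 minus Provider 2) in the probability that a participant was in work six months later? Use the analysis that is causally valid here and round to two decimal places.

The qualification attained during the programme-specific comparison favours Provider 2 throughout, but the pooled figures favour Provider 1. The question is whether to condition on qualification attained during the programme.
Qualification attained during the programme is downstream of the programme. One should not condition on a consequence of treatment, so the overall rates are the right comparison.
The causal difference is the pooled difference: 0.593 − 0.347 = +0.245.

+0.25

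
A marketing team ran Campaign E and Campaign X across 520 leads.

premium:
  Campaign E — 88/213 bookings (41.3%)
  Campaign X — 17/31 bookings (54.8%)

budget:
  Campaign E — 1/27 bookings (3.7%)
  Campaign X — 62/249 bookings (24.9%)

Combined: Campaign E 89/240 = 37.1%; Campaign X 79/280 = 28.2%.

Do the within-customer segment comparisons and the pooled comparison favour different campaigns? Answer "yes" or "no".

yes

Within each customer segment level (premium 41.3% vs 54.8%; budget 3.7% vs 24.9%), Campaign X has the higher rate every time. Pooled: 37.1% vs 28.2% — Campaign E has the higher rate overall. The two comparisons disagree.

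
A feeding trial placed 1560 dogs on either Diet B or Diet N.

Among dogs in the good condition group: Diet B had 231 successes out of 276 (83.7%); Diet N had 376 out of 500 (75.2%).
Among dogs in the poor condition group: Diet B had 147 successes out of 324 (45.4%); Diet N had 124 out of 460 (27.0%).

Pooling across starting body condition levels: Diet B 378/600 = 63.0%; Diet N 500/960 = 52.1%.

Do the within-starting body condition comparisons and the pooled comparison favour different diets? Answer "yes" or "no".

no

Within each starting body condition level (good condition 83.7% vs 75.2%; poor condition 45.4% vs 27.0%), Diet B has the higher rate every time. Pooled: 63.0% vs 52.1% — Diet B has the higher rate overall. They agree.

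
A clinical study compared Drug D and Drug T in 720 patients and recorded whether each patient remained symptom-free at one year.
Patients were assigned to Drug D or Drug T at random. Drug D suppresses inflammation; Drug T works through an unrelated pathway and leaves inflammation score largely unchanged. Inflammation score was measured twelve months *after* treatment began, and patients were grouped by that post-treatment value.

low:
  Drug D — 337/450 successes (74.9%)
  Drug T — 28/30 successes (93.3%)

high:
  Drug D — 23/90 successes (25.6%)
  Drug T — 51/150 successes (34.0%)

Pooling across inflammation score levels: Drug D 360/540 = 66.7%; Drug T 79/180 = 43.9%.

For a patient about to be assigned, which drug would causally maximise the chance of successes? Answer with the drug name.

Drug D

Stratifying would compare drugs among patients the drugs themselves sorted into inflammation score groups — a form of selection on an intermediate. The unconditioned pooled rates give the total causal effect.
Pooled: Drug D 66.7% vs Drug T 43.9%; Drug D is higher overall.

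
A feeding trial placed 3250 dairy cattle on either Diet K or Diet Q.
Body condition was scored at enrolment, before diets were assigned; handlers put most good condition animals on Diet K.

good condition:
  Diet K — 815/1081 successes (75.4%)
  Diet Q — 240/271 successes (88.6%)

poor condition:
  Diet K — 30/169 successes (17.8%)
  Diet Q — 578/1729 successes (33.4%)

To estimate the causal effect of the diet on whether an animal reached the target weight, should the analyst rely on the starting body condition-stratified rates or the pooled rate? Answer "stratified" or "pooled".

The starting body condition-specific comparison favours Diet Q throughout, but the pooled figures favour Diet K. The question is whether to condition on starting body condition.
Nothing the diet does changes starting body condition; the imbalance is an allocation artefact. With starting body condition also predicting the outcome, the pooled figure is confounded, and the within-stratum comparison is the causal one.
Within each level — good condition: 75.4% vs 88.6%; poor condition: 17.8% vs 33.4% — Diet Q is higher every time.

stratified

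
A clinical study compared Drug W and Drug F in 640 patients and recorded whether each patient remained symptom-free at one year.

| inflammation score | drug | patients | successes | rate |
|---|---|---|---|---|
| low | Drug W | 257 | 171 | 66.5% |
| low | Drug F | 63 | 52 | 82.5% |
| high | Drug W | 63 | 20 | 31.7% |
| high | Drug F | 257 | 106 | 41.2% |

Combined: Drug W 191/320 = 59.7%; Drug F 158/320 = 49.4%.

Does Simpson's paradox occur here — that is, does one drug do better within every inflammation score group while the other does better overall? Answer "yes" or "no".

yes

Within each inflammation score level (low 66.5% vs 82.5%; high 31.7% vs 41.2%), Drug F has the higher rate every time. Pooled: 59.7% vs 49.4% — Drug W has the higher rate overall. The two comparisons disagree.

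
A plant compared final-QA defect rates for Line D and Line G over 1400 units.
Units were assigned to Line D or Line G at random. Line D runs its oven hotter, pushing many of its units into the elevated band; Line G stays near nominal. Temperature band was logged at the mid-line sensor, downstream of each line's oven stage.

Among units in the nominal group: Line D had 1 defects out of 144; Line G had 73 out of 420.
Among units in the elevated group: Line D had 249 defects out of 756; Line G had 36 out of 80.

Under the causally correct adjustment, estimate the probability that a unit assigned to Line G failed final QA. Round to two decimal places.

Line D is lower inside every in-process temperature band stratum but Line G is lower in aggregate. Whether to stratify depends on how in-process temperature band relates to the line.
In-process temperature band is recorded after the line and is itself shifted by it — it sits on the causal path from line to outcome. Conditioning on a mediator would strip out part of the effect we want; the pooled comparison gives the total causal effect.
So P(outcome | do(Line G)) is just the pooled rate for Line G: 109/500 = 0.218.

0.22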